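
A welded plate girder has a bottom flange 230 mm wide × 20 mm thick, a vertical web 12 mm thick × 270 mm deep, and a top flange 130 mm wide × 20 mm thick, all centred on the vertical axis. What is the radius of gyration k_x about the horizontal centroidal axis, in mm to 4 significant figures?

Treat the section as a set of non-overlapping primitives; coordinates are from the bounding-box lower-left.
Bottom plate: 230 × 20, A = 4 600 mm², y = 10 mm, Ī = 153 333 mm⁴.
Web plate: 12 × 270, A = 3 240 mm², y = 155 mm, Ī = 19 683 000 mm⁴.
Top plate: 130 × 20, A = 2 600 mm², y = 300 mm, Ī = 86666.7 mm⁴.
Centroid: ȳ = ΣA·y / ΣA = 127.222 mm.
Transfer each piece to the horizontal centroidal axis using Ī + A·d² with d = y − 127.222:
  bottom plate: d = -117.222 mm → contributes +63 362 160 mm⁴
  web plate: d = 27.7778 mm → contributes +22 183 000 mm⁴
  top plate: d = 172.778 mm → contributes +77 702 284 mm⁴
Total I = 163 247 444 mm⁴.
Radius of gyration: k = √(I/A) = √(163 247 444 / 10 440) = 125.047 mm.

k_x ≈ 125.0 mm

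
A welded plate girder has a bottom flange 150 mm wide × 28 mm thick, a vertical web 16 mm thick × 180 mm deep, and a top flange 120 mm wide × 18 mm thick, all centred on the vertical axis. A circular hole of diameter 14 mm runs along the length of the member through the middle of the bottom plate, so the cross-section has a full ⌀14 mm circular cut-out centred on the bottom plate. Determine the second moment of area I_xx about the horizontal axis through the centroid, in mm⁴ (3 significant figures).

Decompose the section into non-overlapping parts with the origin at the bottom-left of its bounding rectangle.
Bottom plate: 150 × 28, A = 4 200 mm², y = 14 mm, Ī = 274 400 mm⁴.
Web plate: 16 × 180, A = 2 880 mm², y = 118 mm, Ī = 7 776 000 mm⁴.
Top plate: 120 × 18, A = 2 160 mm², y = 217 mm, Ī = 58 320 mm⁴.
Hole (subtracted): ⌀14, A = 153.94 mm², y = 14 mm, Ī = 1885.7 mm⁴.
Centroid: ȳ = ΣA·y / ΣA = 95.223 mm.
Transfer each piece to the horizontal axis through the centroid using Ī + A·d² with d = y − 95.223:
  bottom plate: d = -81.223 mm → contributes +27 982 748 mm⁴
  web plate: d = 22.777 mm → contributes +9 270 080 mm⁴
  top plate: d = 121.78 mm → contributes +32 090 176 mm⁴
  hole: d = -81.223 mm → contributes −1 017 450 mm⁴
Total I = 68 325 554 mm⁴.

I_xx ≈ 6.83 × 10⁷ mm⁴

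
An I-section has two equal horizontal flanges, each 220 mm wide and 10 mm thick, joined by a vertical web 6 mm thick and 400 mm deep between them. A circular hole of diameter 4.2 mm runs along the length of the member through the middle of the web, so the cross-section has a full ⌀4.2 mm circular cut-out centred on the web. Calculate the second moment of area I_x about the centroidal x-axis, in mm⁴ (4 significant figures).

Decompose the section into non-overlapping parts with the origin at the bottom-left of its bounding rectangle.
Bottom flange: 220 × 10, A = 2 200 mm², y = 5 mm, Ī = 18333.3 mm⁴.
Web: 6 × 400, A = 2 400 mm², y = 210 mm, Ī = 32 000 000 mm⁴.
Top flange: 220 × 10, A = 2 200 mm², y = 415 mm, Ī = 18333.3 mm⁴.
Hole (subtracted): ⌀4.2, A = 13.8544 mm², y = 210 mm, Ī = 15.2745 mm⁴.
By symmetry the centroid is at mid-height, ȳ = 210 mm.
Transfer each piece to the centroidal x-axis using Ī + A·d² with d = y − 210:
  bottom flange: d = -205 mm → contributes +92 473 333 mm⁴
  web: d = 0 mm → contributes +32 000 000 mm⁴
  top flange: d = 205 mm → contributes +92 473 333 mm⁴
  hole: d = 0 mm → contributes −15.2745 mm⁴
Total I = 216 946 651 mm⁴.

I_x ≈ 2.169 × 10⁸ mm⁴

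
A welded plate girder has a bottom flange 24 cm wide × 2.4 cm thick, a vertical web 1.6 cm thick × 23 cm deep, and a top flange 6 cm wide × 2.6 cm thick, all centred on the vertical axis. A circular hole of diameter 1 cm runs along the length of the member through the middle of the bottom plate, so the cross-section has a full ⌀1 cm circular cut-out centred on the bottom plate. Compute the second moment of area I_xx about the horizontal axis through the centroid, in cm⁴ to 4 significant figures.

I_xx ≈ 1.088 × 10⁴ cm⁴

Treat the section as a set of non-overlapping primitives; coordinates are from the bounding-box lower-left.
Bottom plate: 24 × 2.4, A = 57.6 cm², y = 1.2 cm, Ī = 27.648 cm⁴.
Web plate: 1.6 × 23, A = 36.8 cm², y = 13.9 cm, Ī = 1622.27 cm⁴.
Top plate: 6 × 2.6, A = 15.6 cm², y = 26.7 cm, Ī = 8.788 cm⁴.
Hole (subtracted): ⌀1, A = 0.785398 cm², y = 1.2 cm, Ī = 0.0490874 cm⁴.
Centroid: ȳ = ΣA·y / ΣA = 9.12165 cm.
Transfer each piece to the horizontal axis through the centroid using Ī + A·d² with d = y − 9.12165:
  bottom plate: d = -7.92165 cm → contributes +3642.2 cm⁴
  web plate: d = 4.77835 cm → contributes +2462.51 cm⁴
  top plate: d = 17.5783 cm → contributes +4829.16 cm⁴
  hole: d = -7.92165 cm → contributes −49.3348 cm⁴
Total I = 10884.5 cm⁴.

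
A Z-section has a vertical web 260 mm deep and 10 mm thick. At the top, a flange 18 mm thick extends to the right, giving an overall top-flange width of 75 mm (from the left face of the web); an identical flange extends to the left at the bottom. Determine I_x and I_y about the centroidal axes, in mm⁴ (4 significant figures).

I_x ≈ 4.897 × 10⁷ mm⁴, I_y ≈ 4.136 × 10⁶ mm⁴

Decompose the section into non-overlapping parts with the origin at the bottom-left of its bounding rectangle.
Web: 10 × 260, A = 2 600 mm², y = 130 mm, Ī = 14 646 667 mm⁴.
Top flange (beyond web): 65 × 18, A = 1 170 mm², y = 251 mm, Ī = 31 590 mm⁴.
Bottom flange (beyond web): 65 × 18, A = 1 170 mm², y = 9 mm, Ī = 31 590 mm⁴.
Centroid: ȳ = ΣA·y / ΣA = 130 mm.
Transfer each piece to the centroidal x-axis using Ī + A·d² with d = y − 130:
  web: d = 0 mm → contributes +14 646 667 mm⁴
  top flange (beyond web): d = 121 mm → contributes +17 161 560 mm⁴
  bottom flange (beyond web): d = -121 mm → contributes +17 161 560 mm⁴
Total I = 48 969 787 mm⁴.
For the y-axis: x̄ = 70 mm.
Repeating about the centroidal y-axis gives I_y = 4 136 167 mm⁴.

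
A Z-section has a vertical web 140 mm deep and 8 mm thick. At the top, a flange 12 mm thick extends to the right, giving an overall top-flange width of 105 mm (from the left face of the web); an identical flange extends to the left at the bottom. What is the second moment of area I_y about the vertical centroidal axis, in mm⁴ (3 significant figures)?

Decompose the section into non-overlapping parts with the origin at the bottom-left of its bounding rectangle.
Web: 8 × 140, A = 1 120 mm², x = 101 mm, Ī = 5973.3 mm⁴.
Top flange (beyond web): 97 × 12, A = 1 164 mm², x = 153.5 mm, Ī = 912 673 mm⁴.
Bottom flange (beyond web): 97 × 12, A = 1 164 mm², x = 48.5 mm, Ī = 912 673 mm⁴.
Centroid: x̄ = ΣA·x / ΣA = 101 mm.
Transfer each piece to the vertical centroidal axis using Ī + A·d² with d = x − 101:
  web: d = 0 mm → contributes +5973.3 mm⁴
  top flange (beyond web): d = 52.5 mm → contributes +4 120 948 mm⁴
  bottom flange (beyond web): d = -52.5 mm → contributes +4 120 948 mm⁴
Total I = 8 247 869 mm⁴.

I_y ≈ 8.25 × 10⁶ mm⁴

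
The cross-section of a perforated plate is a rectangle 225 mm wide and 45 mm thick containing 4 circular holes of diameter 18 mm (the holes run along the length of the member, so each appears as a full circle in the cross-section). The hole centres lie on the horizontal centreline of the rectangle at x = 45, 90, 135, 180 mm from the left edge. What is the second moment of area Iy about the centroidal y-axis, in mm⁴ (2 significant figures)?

Split into non-overlapping primitives; take the origin at the lower-left of the bounding box.
Plate: 225 × 45, A = 10 125 mm², x = 112.5 mm, Ī = 42 714 844 mm⁴.
Hole 1 (subtracted): ⌀18, A = 254.5 mm², x = 45 mm, Ī = 5 153 mm⁴.
Hole 2 (subtracted): ⌀18, A = 254.5 mm², x = 90 mm, Ī = 5 153 mm⁴.
Hole 3 (subtracted): ⌀18, A = 254.5 mm², x = 135 mm, Ī = 5 153 mm⁴.
Hole 4 (subtracted): ⌀18, A = 254.5 mm², x = 180 mm, Ī = 5 153 mm⁴.
By symmetry the centroid is at mid-width, x̄ = 112.5 mm.
Transfer each piece to the centroidal y-axis using Ī + A·d² with d = x − 112.5:
  plate: d = 0 mm → contributes +42 714 844 mm⁴
  hole 1: d = -67.5 mm → contributes −1 164 577 mm⁴
  hole 2: d = -22.5 mm → contributes −133 978 mm⁴
  hole 3: d = 22.5 mm → contributes −133 978 mm⁴
  hole 4: d = 67.5 mm → contributes −1 164 577 mm⁴
Total I = 40 117 733 mm⁴.

Iy ≈ 4.0 × 10⁷ mm⁴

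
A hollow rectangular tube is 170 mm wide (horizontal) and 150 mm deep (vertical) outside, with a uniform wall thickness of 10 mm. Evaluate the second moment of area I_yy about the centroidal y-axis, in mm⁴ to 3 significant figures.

I_yy ≈ 2.49 × 10⁷ mm⁴

Treat the section as a set of non-overlapping primitives; coordinates are from the bounding-box lower-left.
Outer rectangle: 170 × 150, A = 25 500 mm², x = 85 mm, Ī = 61 412 500 mm⁴.
Inner void (subtracted): 150 × 130, A = 19 500 mm², x = 85 mm, Ī = 36 562 500 mm⁴.
By symmetry the centroid is at mid-width, x̄ = 85 mm.
All pieces are centred on the centroidal y-axis, so I = ΣĪ (holes subtracted) = 24 850 000 mm⁴.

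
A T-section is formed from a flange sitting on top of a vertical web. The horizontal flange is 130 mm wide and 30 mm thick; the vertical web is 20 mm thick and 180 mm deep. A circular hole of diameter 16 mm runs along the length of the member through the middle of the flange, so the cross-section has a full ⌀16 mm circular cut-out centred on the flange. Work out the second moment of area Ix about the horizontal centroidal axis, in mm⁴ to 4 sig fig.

Break the section into simple shapes (no overlaps), measuring from the bottom-left corner of the bounding box.
Flange: 130 × 30, A = 3 900 mm², y = 195 mm, Ī = 292 500 mm⁴.
Web: 20 × 180, A = 3 600 mm², y = 90 mm, Ī = 9 720 000 mm⁴.
Hole (subtracted): ⌀16, A = 201.062 mm², y = 195 mm, Ī = 3216.99 mm⁴.
Centroid: ȳ = ΣA·y / ΣA = 143.212 mm.
Transfer each piece to the horizontal centroidal axis using Ī + A·d² with d = y − 143.212:
  flange: d = 51.7884 mm → contributes +10 752 432 mm⁴
  web: d = -53.2116 mm → contributes +19 913 325 mm⁴
  hole: d = 51.7884 mm → contributes −542 472 mm⁴
Total I = 30 123 285 mm⁴.

Ix ≈ 3.012 × 10⁷ mm⁴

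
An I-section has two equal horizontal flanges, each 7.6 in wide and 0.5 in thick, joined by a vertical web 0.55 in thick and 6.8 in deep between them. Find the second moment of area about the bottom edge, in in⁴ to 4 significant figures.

I_base ≈ 288.3 in⁴

Treat the section as a set of non-overlapping primitives; coordinates are from the bounding-box lower-left.
Bottom flange: 7.6 × 0.5, A = 3.8 in², y = 0.25 in, Ī = 0.0791667 in⁴.
Web: 0.55 × 6.8, A = 3.74 in², y = 3.9 in, Ī = 14.4115 in⁴.
Top flange: 7.6 × 0.5, A = 3.8 in², y = 7.55 in, Ī = 0.0791667 in⁴.
Transfer each piece to a horizontal axis along the bottom face using Ī + A·d² with d = y − 0:
  bottom flange: d = 0.25 in → contributes +0.316667 in⁴
  web: d = 3.9 in → contributes +71.2969 in⁴
  top flange: d = 7.55 in → contributes +216.689 in⁴
Total I = 288.302 in⁴.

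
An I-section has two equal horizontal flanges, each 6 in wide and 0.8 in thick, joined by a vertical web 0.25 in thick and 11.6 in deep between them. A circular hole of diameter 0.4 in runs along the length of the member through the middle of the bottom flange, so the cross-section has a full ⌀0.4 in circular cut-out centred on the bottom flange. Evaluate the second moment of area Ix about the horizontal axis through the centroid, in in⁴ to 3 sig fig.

Break the section into simple shapes (no overlaps), measuring from the bottom-left corner of the bounding box.
Bottom flange: 6 × 0.8, A = 4.8 in², y = 0.4 in, Ī = 0.256 in⁴.
Web: 0.25 × 11.6, A = 2.9 in², y = 6.6 in, Ī = 32.519 in⁴.
Top flange: 6 × 0.8, A = 4.8 in², y = 12.8 in, Ī = 0.256 in⁴.
Hole (subtracted): ⌀0.4, A = 0.12566 in², y = 0.4 in, Ī = 0.0012566 in⁴.
Centroid: ȳ = ΣA·y / ΣA = 6.663 in.
Transfer each piece to the horizontal axis through the centroid using Ī + A·d² with d = y − 6.663:
  bottom flange: d = -6.263 in → contributes +188.53 in⁴
  web: d = -0.062962 in → contributes +32.53 in⁴
  top flange: d = 6.137 in → contributes +181.04 in⁴
  hole: d = -6.263 in → contributes −4.9304 in⁴
Total I = 397.17 in⁴.

Ix ≈ 397 in⁴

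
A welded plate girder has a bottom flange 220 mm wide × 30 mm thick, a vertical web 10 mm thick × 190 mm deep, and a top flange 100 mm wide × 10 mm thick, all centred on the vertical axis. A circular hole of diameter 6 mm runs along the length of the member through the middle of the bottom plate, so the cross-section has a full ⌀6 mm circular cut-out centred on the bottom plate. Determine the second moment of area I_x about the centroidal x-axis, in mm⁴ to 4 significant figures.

I_x ≈ 5.477 × 10⁷ mm⁴

Break the section into simple shapes (no overlaps), measuring from the bottom-left corner of the bounding box.
Bottom plate: 220 × 30, A = 6 600 mm², y = 15 mm, Ī = 495 000 mm⁴.
Web plate: 10 × 190, A = 1 900 mm², y = 125 mm, Ī = 5 715 833 mm⁴.
Top plate: 100 × 10, A = 1 000 mm², y = 225 mm, Ī = 8333.33 mm⁴.
Hole (subtracted): ⌀6, A = 28.2743 mm², y = 15 mm, Ī = 63.6173 mm⁴.
Centroid: ȳ = ΣA·y / ΣA = 59.2369 mm.
Transfer each piece to the centroidal x-axis using Ī + A·d² with d = y − 59.2369:
  bottom plate: d = -44.2369 mm → contributes +13 410 575 mm⁴
  web plate: d = 65.7631 mm → contributes +13 932 920 mm⁴
  top plate: d = 165.763 mm → contributes +27 485 731 mm⁴
  hole: d = -44.2369 mm → contributes −55393.8 mm⁴
Total I = 54 773 832 mm⁴.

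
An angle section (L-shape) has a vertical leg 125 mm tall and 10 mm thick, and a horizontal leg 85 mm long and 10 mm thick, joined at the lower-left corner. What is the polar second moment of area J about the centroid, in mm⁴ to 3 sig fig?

Treat the section as a set of non-overlapping primitives; coordinates are from the bounding-box lower-left.
Vertical leg: 10 × 125, A = 1 250 mm², y = 62.5 mm, Ī = 1 627 604 mm⁴.
Horizontal leg (remainder): 75 × 10, A = 750 mm², y = 5 mm, Ī = 6 250 mm⁴.
Centroid: ȳ = ΣA·y / ΣA = 40.938 mm.
Transfer each piece to the centroidal x-axis using Ī + A·d² with d = y − 40.938:
  vertical leg: d = 21.563 mm → contributes +2 208 781 mm⁴
  horizontal leg (remainder): d = -35.938 mm → contributes +974 878 mm⁴
Total I = 3 183 659 mm⁴.
For the y-axis: x̄ = 20.938 mm.
Repeating about the centroidal y-axis gives I_y = 1 208 659 mm⁴.
Polar second moment: J = I_x + I_y = 4 392 318 mm⁴.

J ≈ 4.39 × 10⁶ mm⁴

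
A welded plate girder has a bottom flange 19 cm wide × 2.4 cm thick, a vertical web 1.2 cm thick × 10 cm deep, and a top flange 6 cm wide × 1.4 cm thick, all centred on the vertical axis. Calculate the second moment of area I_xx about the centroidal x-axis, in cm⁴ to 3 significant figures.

I_xx ≈ 1310 cm⁴

Decompose the section into non-overlapping parts with the origin at the bottom-left of its bounding rectangle.
Bottom plate: 19 × 2.4, A = 45.6 cm², y = 1.2 cm, Ī = 21.888 cm⁴.
Web plate: 1.2 × 10, A = 12 cm², y = 7.4 cm, Ī = 100 cm⁴.
Top plate: 6 × 1.4, A = 8.4 cm², y = 13.1 cm, Ī = 1.372 cm⁴.
Centroid: ȳ = ΣA·y / ΣA = 3.8418 cm.
Transfer each piece to the centroidal x-axis using Ī + A·d² with d = y − 3.8418:
  bottom plate: d = -2.6418 cm → contributes +340.14 cm⁴
  web plate: d = 3.5582 cm → contributes +251.93 cm⁴
  top plate: d = 9.2582 cm → contributes +721.37 cm⁴
Total I = 1313.4 cm⁴.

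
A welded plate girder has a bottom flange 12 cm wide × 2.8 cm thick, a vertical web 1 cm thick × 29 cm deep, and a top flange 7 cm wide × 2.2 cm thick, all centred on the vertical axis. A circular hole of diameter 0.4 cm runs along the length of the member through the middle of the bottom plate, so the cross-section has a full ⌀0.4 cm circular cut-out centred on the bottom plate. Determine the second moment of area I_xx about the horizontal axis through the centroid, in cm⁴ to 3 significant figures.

I_xx ≈ 1.32 × 10⁴ cm⁴

Split into non-overlapping primitives; take the origin at the lower-left of the bounding box.
Bottom plate: 12 × 2.8, A = 33.6 cm², y = 1.4 cm, Ī = 21.952 cm⁴.
Web plate: 1 × 29, A = 29 cm², y = 17.3 cm, Ī = 2032.4 cm⁴.
Top plate: 7 × 2.2, A = 15.4 cm², y = 32.9 cm, Ī = 6.2113 cm⁴.
Hole (subtracted): ⌀0.4, A = 0.12566 cm², y = 1.4 cm, Ī = 0.0012566 cm⁴.
Centroid: ȳ = ΣA·y / ΣA = 13.55 cm.
Transfer each piece to the horizontal axis through the centroid using Ī + A·d² with d = y − 13.55:
  bottom plate: d = -12.15 cm → contributes +4982.3 cm⁴
  web plate: d = 3.7497 cm → contributes +2440.2 cm⁴
  top plate: d = 19.35 cm → contributes +5772.1 cm⁴
  hole: d = -12.15 cm → contributes −18.553 cm⁴
Total I = 13 176 cm⁴.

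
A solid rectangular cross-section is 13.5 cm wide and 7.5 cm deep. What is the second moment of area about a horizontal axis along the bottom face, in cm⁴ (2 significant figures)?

I_base ≈ 1900 cm⁴

The section: 13.5 × 7.5, A = 101.3 cm², y = 3.75 cm, Ī = 474.6 cm⁴.
Transfer it to the base of the section using Ī + A·d² with d = y − 0:
  the section: d = 3.75 cm → contributes +1 898 cm⁴
Total I = 1 898 cm⁴.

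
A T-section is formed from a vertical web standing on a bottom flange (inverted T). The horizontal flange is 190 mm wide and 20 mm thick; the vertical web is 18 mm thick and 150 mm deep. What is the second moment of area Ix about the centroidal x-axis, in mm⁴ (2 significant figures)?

Ix ≈ 1.7 × 10⁷ mm⁴

Decompose the section into non-overlapping parts with the origin at the bottom-left of its bounding rectangle.
Flange: 190 × 20, A = 3 800 mm², y = 10 mm, Ī = 126 667 mm⁴.
Web: 18 × 150, A = 2 700 mm², y = 95 mm, Ī = 5 062 500 mm⁴.
Centroid: ȳ = ΣA·y / ΣA = 45.31 mm.
Transfer each piece to the centroidal x-axis using Ī + A·d² with d = y − 45.31:
  flange: d = -35.31 mm → contributes +4 863 873 mm⁴
  web: d = 49.69 mm → contributes +11 729 679 mm⁴
Total I = 16 593 551 mm⁴.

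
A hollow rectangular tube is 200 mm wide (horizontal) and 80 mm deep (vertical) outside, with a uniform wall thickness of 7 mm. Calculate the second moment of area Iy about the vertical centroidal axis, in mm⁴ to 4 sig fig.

Iy ≈ 1.794 × 10⁷ mm⁴

Decompose the section into non-overlapping parts with the origin at the bottom-left of its bounding rectangle.
Outer rectangle: 200 × 80, A = 16 000 mm², x = 100 mm, Ī = 53 333 333 mm⁴.
Inner void (subtracted): 186 × 66, A = 12 276 mm², x = 100 mm, Ī = 35 391 708 mm⁴.
By symmetry the centroid is at mid-width, x̄ = 100 mm.
All pieces are centred on the vertical centroidal axis, so I = ΣĪ (holes subtracted) = 17 941 625 mm⁴.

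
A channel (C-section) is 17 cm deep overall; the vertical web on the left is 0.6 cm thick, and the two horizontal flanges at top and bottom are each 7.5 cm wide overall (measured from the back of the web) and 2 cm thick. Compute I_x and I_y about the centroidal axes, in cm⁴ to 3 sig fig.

Decompose the section into non-overlapping parts with the origin at the bottom-left of its bounding rectangle.
Web: 0.6 × 17, A = 10.2 cm², y = 8.5 cm, Ī = 245.65 cm⁴.
Top flange (beyond web): 6.9 × 2, A = 13.8 cm², y = 16 cm, Ī = 4.6 cm⁴.
Bottom flange (beyond web): 6.9 × 2, A = 13.8 cm², y = 1 cm, Ī = 4.6 cm⁴.
By symmetry the centroid is at mid-height, ȳ = 8.5 cm.
Transfer each piece to the centroidal x-axis using Ī + A·d² with d = y − 8.5:
  web: d = 0 cm → contributes +245.65 cm⁴
  top flange (beyond web): d = 7.5 cm → contributes +780.85 cm⁴
  bottom flange (beyond web): d = -7.5 cm → contributes +780.85 cm⁴
Total I = 1807.4 cm⁴.
For the y-axis: x̄ = 3.0381 cm.
Repeating about the centroidal y-axis gives I_y = 214.54 cm⁴.

I_x ≈ 1810 cm⁴, I_y ≈ 215 cm⁴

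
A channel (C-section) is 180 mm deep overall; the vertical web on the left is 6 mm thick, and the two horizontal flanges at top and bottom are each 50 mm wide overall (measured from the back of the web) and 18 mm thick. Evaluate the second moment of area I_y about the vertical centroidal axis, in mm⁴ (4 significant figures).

Break the section into simple shapes (no overlaps), measuring from the bottom-left corner of the bounding box.
Web: 6 × 180, A = 1 080 mm², x = 3 mm, Ī = 3 240 mm⁴.
Top flange (beyond web): 44 × 18, A = 792 mm², x = 28 mm, Ī = 127 776 mm⁴.
Bottom flange (beyond web): 44 × 18, A = 792 mm², x = 28 mm, Ī = 127 776 mm⁴.
Centroid: x̄ = ΣA·x / ΣA = 17.8649 mm.
Transfer each piece to the vertical centroidal axis using Ī + A·d² with d = x − 17.8649:
  web: d = -14.8649 mm → contributes +241 881 mm⁴
  top flange (beyond web): d = 10.1351 mm → contributes +209 131 mm⁴
  bottom flange (beyond web): d = 10.1351 mm → contributes +209 131 mm⁴
Total I = 660 143 mm⁴.

I_y ≈ 6.601 × 10⁵ mm⁴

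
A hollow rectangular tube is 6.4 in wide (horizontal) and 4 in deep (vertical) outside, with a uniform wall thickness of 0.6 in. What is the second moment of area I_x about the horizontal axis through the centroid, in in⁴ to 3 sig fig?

I_x ≈ 24.6 in⁴

Break the section into simple shapes (no overlaps), measuring from the bottom-left corner of the bounding box.
Outer rectangle: 6.4 × 4, A = 25.6 in², y = 2 in, Ī = 34.133 in⁴.
Inner void (subtracted): 5.2 × 2.8, A = 14.56 in², y = 2 in, Ī = 9.5125 in⁴.
By symmetry the centroid is at mid-height, ȳ = 2 in.
All pieces are centred on the horizontal axis through the centroid, so I = ΣĪ (holes subtracted) = 24.621 in⁴.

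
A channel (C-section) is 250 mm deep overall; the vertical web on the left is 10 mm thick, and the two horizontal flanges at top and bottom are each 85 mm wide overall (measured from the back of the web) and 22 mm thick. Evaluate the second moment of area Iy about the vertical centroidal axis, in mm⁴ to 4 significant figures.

Iy ≈ 4.137 × 10⁶ mm⁴

Split into non-overlapping primitives; take the origin at the lower-left of the bounding box.
Web: 10 × 250, A = 2 500 mm², x = 5 mm, Ī = 20833.3 mm⁴.
Top flange (beyond web): 75 × 22, A = 1 650 mm², x = 47.5 mm, Ī = 773 438 mm⁴.
Bottom flange (beyond web): 75 × 22, A = 1 650 mm², x = 47.5 mm, Ī = 773 438 mm⁴.
Centroid: x̄ = ΣA·x / ΣA = 29.181 mm.
Transfer each piece to the vertical centroidal axis using Ī + A·d² with d = x − 29.181:
  web: d = -24.181 mm → contributes +1 482 639 mm⁴
  top flange (beyond web): d = 18.319 mm → contributes +1 327 152 mm⁴
  bottom flange (beyond web): d = 18.319 mm → contributes +1 327 152 mm⁴
Total I = 4 136 943 mm⁴.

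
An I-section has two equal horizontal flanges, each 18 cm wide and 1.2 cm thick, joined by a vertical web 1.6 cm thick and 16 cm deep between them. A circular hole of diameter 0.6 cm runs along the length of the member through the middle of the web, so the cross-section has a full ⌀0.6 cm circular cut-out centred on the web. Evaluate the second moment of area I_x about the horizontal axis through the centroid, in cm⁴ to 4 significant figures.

I_x ≈ 3746 cm⁴

Break the section into simple shapes (no overlaps), measuring from the bottom-left corner of the bounding box.
Bottom flange: 18 × 1.2, A = 21.6 cm², y = 0.6 cm, Ī = 2.592 cm⁴.
Web: 1.6 × 16, A = 25.6 cm², y = 9.2 cm, Ī = 546.133 cm⁴.
Top flange: 18 × 1.2, A = 21.6 cm², y = 17.8 cm, Ī = 2.592 cm⁴.
Hole (subtracted): ⌀0.6, A = 0.282743 cm², y = 9.2 cm, Ī = 0.00636173 cm⁴.
By symmetry the centroid is at mid-height, ȳ = 9.2 cm.
Transfer each piece to the horizontal axis through the centroid using Ī + A·d² with d = y − 9.2:
  bottom flange: d = -8.6 cm → contributes +1600.13 cm⁴
  web: d = 0 cm → contributes +546.133 cm⁴
  top flange: d = 8.6 cm → contributes +1600.13 cm⁴
  hole: d = 0 cm → contributes −0.00636173 cm⁴
Total I = 3746.38 cm⁴.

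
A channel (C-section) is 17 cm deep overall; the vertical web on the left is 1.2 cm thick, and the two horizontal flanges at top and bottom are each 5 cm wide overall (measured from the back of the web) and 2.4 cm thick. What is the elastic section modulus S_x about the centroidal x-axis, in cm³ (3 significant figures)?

S_x ≈ 173 cm³

Break the section into simple shapes (no overlaps), measuring from the bottom-left corner of the bounding box.
Web: 1.2 × 17, A = 20.4 cm², y = 8.5 cm, Ī = 491.3 cm⁴.
Top flange (beyond web): 3.8 × 2.4, A = 9.12 cm², y = 15.8 cm, Ī = 4.3776 cm⁴.
Bottom flange (beyond web): 3.8 × 2.4, A = 9.12 cm², y = 1.2 cm, Ī = 4.3776 cm⁴.
By symmetry the centroid is at mid-height, ȳ = 8.5 cm.
Transfer each piece to the centroidal x-axis using Ī + A·d² with d = y − 8.5:
  web: d = 0 cm → contributes +491.3 cm⁴
  top flange (beyond web): d = 7.3 cm → contributes +490.38 cm⁴
  bottom flange (beyond web): d = -7.3 cm → contributes +490.38 cm⁴
Total I = 1472.1 cm⁴.
Extreme fibre distance c = 8.5 cm; S = I/c = 173.18 cm³.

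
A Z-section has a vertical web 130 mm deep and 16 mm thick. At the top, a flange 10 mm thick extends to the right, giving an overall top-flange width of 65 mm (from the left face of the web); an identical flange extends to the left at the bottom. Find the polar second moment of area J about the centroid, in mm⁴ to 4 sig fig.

J ≈ 7.741 × 10⁶ mm⁴

Break the section into simple shapes (no overlaps), measuring from the bottom-left corner of the bounding box.
Web: 16 × 130, A = 2 080 mm², y = 65 mm, Ī = 2 929 333 mm⁴.
Top flange (beyond web): 49 × 10, A = 490 mm², y = 125 mm, Ī = 4083.33 mm⁴.
Bottom flange (beyond web): 49 × 10, A = 490 mm², y = 5 mm, Ī = 4083.33 mm⁴.
Centroid: ȳ = ΣA·y / ΣA = 65 mm.
Transfer each piece to the centroidal x-axis using Ī + A·d² with d = y − 65:
  web: d = 0 mm → contributes +2 929 333 mm⁴
  top flange (beyond web): d = 60 mm → contributes +1 768 083 mm⁴
  bottom flange (beyond web): d = -60 mm → contributes +1 768 083 mm⁴
Total I = 6 465 500 mm⁴.
For the y-axis: x̄ = 57 mm.
Repeating about the centroidal y-axis gives I_y = 1 275 580 mm⁴.
Polar second moment: J = I_x + I_y = 7 741 080 mm⁴.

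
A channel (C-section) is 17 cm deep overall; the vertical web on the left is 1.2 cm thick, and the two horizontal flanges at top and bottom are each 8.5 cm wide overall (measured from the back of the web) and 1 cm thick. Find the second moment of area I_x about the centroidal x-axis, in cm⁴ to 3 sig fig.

I_x ≈ 1430 cm⁴

Split into non-overlapping primitives; take the origin at the lower-left of the bounding box.
Web: 1.2 × 17, A = 20.4 cm², y = 8.5 cm, Ī = 491.3 cm⁴.
Top flange (beyond web): 7.3 × 1, A = 7.3 cm², y = 16.5 cm, Ī = 0.60833 cm⁴.
Bottom flange (beyond web): 7.3 × 1, A = 7.3 cm², y = 0.5 cm, Ī = 0.60833 cm⁴.
By symmetry the centroid is at mid-height, ȳ = 8.5 cm.
Transfer each piece to the centroidal x-axis using Ī + A·d² with d = y − 8.5:
  web: d = 0 cm → contributes +491.3 cm⁴
  top flange (beyond web): d = 8 cm → contributes +467.81 cm⁴
  bottom flange (beyond web): d = -8 cm → contributes +467.81 cm⁴
Total I = 1426.9 cm⁴.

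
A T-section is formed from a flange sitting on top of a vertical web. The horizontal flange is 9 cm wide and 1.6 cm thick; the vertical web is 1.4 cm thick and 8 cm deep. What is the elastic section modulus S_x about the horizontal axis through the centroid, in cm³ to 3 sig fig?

Decompose the section into non-overlapping parts with the origin at the bottom-left of its bounding rectangle.
Flange: 9 × 1.6, A = 14.4 cm², y = 8.8 cm, Ī = 3.072 cm⁴.
Web: 1.4 × 8, A = 11.2 cm², y = 4 cm, Ī = 59.733 cm⁴.
Centroid: ȳ = ΣA·y / ΣA = 6.7 cm.
Transfer each piece to the horizontal axis through the centroid using Ī + A·d² with d = y − 6.7:
  flange: d = 2.1 cm → contributes +66.576 cm⁴
  web: d = -2.7 cm → contributes +141.38 cm⁴
Total I = 207.96 cm⁴.
Extreme fibre distance c = 6.7 cm; S = I/c = 31.038 cm³.

S_x ≈ 31.0 cm³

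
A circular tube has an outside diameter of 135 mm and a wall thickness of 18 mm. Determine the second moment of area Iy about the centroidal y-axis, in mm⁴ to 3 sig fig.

Iy ≈ 1.16 × 10⁷ mm⁴

Decompose the section into non-overlapping parts with the origin at the bottom-left of its bounding rectangle.
Outer circle: ⌀135, A = 14 314 mm², x = 67.5 mm, Ī = 16 304 406 mm⁴.
Bore (subtracted): ⌀99, A = 7697.7 mm², x = 67.5 mm, Ī = 4 715 315 mm⁴.
By symmetry the centroid is at mid-width, x̄ = 67.5 mm.
All pieces are centred on the centroidal y-axis, so I = ΣĪ (holes subtracted) = 11 589 091 mm⁴.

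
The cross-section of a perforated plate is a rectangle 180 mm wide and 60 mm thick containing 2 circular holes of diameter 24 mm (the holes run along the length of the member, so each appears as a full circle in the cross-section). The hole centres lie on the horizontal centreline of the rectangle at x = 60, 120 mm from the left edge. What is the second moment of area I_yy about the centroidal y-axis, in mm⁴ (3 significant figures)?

I_yy ≈ 2.83 × 10⁷ mm⁴

Split into non-overlapping primitives; take the origin at the lower-left of the bounding box.
Plate: 180 × 60, A = 10 800 mm², x = 90 mm, Ī = 29 160 000 mm⁴.
Hole 1 (subtracted): ⌀24, A = 452.39 mm², x = 60 mm, Ī = 16 286 mm⁴.
Hole 2 (subtracted): ⌀24, A = 452.39 mm², x = 120 mm, Ī = 16 286 mm⁴.
By symmetry the centroid is at mid-width, x̄ = 90 mm.
Transfer each piece to the centroidal y-axis using Ī + A·d² with d = x − 90:
  plate: d = 0 mm → contributes +29 160 000 mm⁴
  hole 1: d = -30 mm → contributes −423 436 mm⁴
  hole 2: d = 30 mm → contributes −423 436 mm⁴
Total I = 28 313 127 mm⁴.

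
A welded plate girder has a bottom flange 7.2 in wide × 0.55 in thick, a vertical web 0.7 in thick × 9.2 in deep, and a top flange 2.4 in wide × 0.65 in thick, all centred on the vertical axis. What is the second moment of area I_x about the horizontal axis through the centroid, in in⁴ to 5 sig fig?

I_x ≈ 166.24 in⁴

Decompose the section into non-overlapping parts with the origin at the bottom-left of its bounding rectangle.
Bottom plate: 7.2 × 0.55, A = 3.96 in², y = 0.275 in, Ī = 0.099825 in⁴.
Web plate: 0.7 × 9.2, A = 6.44 in², y = 5.15 in, Ī = 45.42347 in⁴.
Top plate: 2.4 × 0.65, A = 1.56 in², y = 10.075 in, Ī = 0.054925 in⁴.
Centroid: ȳ = ΣA·y / ΣA = 4.178261 in.
Transfer each piece to the horizontal axis through the centroid using Ī + A·d² with d = y − 4.178261:
  bottom plate: d = -3.903261 in → contributes +60.43219 in⁴
  web plate: d = 0.9717391 in → contributes +51.50461 in⁴
  top plate: d = 5.896739 in → contributes +54.29852 in⁴
Total I = 166.2353 in⁴.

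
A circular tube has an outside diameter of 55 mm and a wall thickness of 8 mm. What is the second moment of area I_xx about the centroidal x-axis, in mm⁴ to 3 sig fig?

Split into non-overlapping primitives; take the origin at the lower-left of the bounding box.
Outer circle: ⌀55, A = 2375.8 mm², y = 27.5 mm, Ī = 449 180 mm⁴.
Bore (subtracted): ⌀39, A = 1194.6 mm², y = 27.5 mm, Ī = 113 561 mm⁴.
By symmetry the centroid is at mid-height, ȳ = 27.5 mm.
All pieces are centred on the centroidal x-axis, so I = ΣĪ (holes subtracted) = 335 619 mm⁴.

I_xx ≈ 3.36 × 10⁵ mm⁴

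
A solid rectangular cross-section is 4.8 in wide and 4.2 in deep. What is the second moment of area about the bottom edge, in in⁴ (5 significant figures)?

The section: 4.8 × 4.2, A = 20.16 in², y = 2.1 in, Ī = 29.6352 in⁴.
Transfer it to the bottom edge using Ī + A·d² with d = y − 0:
  the section: d = 2.1 in → contributes +118.5408 in⁴
Total I = 118.5408 in⁴.

I_base ≈ 118.54 in⁴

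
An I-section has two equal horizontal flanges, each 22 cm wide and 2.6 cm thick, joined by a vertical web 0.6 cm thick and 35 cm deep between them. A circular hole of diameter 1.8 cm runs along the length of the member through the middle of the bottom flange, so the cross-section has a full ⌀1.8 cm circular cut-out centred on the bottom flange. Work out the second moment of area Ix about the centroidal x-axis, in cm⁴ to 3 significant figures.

Ix ≈ 4.17 × 10⁴ cm⁴

Decompose the section into non-overlapping parts with the origin at the bottom-left of its bounding rectangle.
Bottom flange: 22 × 2.6, A = 57.2 cm², y = 1.3 cm, Ī = 32.223 cm⁴.
Web: 0.6 × 35, A = 21 cm², y = 20.1 cm, Ī = 2143.8 cm⁴.
Top flange: 22 × 2.6, A = 57.2 cm², y = 38.9 cm, Ī = 32.223 cm⁴.
Hole (subtracted): ⌀1.8, A = 2.5447 cm², y = 1.3 cm, Ī = 0.5153 cm⁴.
Centroid: ȳ = ΣA·y / ΣA = 20.46 cm.
Transfer each piece to the centroidal x-axis using Ī + A·d² with d = y − 20.46:
  bottom flange: d = -19.16 cm → contributes +21 031 cm⁴
  web: d = -0.36009 cm → contributes +2146.5 cm⁴
  top flange: d = 18.44 cm → contributes +19 482 cm⁴
  hole: d = -19.16 cm → contributes −934.69 cm⁴
Total I = 41 725 cm⁴.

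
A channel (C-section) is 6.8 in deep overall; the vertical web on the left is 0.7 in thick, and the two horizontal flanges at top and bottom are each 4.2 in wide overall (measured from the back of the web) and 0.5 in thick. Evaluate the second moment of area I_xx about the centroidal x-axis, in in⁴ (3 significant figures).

Decompose the section into non-overlapping parts with the origin at the bottom-left of its bounding rectangle.
Web: 0.7 × 6.8, A = 4.76 in², y = 3.4 in, Ī = 18.342 in⁴.
Top flange (beyond web): 3.5 × 0.5, A = 1.75 in², y = 6.55 in, Ī = 0.036458 in⁴.
Bottom flange (beyond web): 3.5 × 0.5, A = 1.75 in², y = 0.25 in, Ī = 0.036458 in⁴.
By symmetry the centroid is at mid-height, ȳ = 3.4 in.
Transfer each piece to the centroidal x-axis using Ī + A·d² with d = y − 3.4:
  web: d = 0 in → contributes +18.342 in⁴
  top flange (beyond web): d = 3.15 in → contributes +17.401 in⁴
  bottom flange (beyond web): d = -3.15 in → contributes +17.401 in⁴
Total I = 53.144 in⁴.

I_xx ≈ 53.1 in⁴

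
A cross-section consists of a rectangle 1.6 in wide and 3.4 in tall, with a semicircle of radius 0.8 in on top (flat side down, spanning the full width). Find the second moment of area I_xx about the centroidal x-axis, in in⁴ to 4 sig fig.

I_xx ≈ 8.815 in⁴

Decompose the section into non-overlapping parts with the origin at the bottom-left of its bounding rectangle.
Rectangular body: 1.6 × 3.4, A = 5.44 in², y = 1.7 in, Ī = 5.24053 in⁴.
Semicircular cap: semicircle r = 0.8, A = 1.00531 in², y = 3.73953 in, Ī = 0.0449565 in⁴.
Centroid: ȳ = ΣA·y / ΣA = 2.01812 in.
Transfer each piece to the centroidal x-axis using Ī + A·d² with d = y − 2.01812:
  rectangular body: d = -0.318117 in → contributes +5.79105 in⁴
  semicircular cap: d = 1.72141 in → contributes +3.02396 in⁴
Total I = 8.81501 in⁴.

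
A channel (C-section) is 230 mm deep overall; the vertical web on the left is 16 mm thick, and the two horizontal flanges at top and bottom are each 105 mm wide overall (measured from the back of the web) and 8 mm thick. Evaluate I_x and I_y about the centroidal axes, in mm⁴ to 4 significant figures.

I_x ≈ 3.378 × 10⁷ mm⁴, I_y ≈ 3.848 × 10⁶ mm⁴

Decompose the section into non-overlapping parts with the origin at the bottom-left of its bounding rectangle.
Web: 16 × 230, A = 3 680 mm², y = 115 mm, Ī = 16 222 667 mm⁴.
Top flange (beyond web): 89 × 8, A = 712 mm², y = 226 mm, Ī = 3797.33 mm⁴.
Bottom flange (beyond web): 89 × 8, A = 712 mm², y = 4 mm, Ī = 3797.33 mm⁴.
By symmetry the centroid is at mid-height, ȳ = 115 mm.
Transfer each piece to the centroidal x-axis using Ī + A·d² with d = y − 115:
  web: d = 0 mm → contributes +16 222 667 mm⁴
  top flange (beyond web): d = 111 mm → contributes +8 776 349 mm⁴
  bottom flange (beyond web): d = -111 mm → contributes +8 776 349 mm⁴
Total I = 33 775 365 mm⁴.
For the y-axis: x̄ = 22.6473 mm.
Repeating about the centroidal y-axis gives I_y = 3 848 331 mm⁴.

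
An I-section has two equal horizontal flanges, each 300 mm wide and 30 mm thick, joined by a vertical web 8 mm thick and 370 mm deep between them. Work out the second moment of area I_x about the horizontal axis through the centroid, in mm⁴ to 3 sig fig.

I_x ≈ 7.55 × 10⁸ mm⁴

Treat the section as a set of non-overlapping primitives; coordinates are from the bounding-box lower-left.
Bottom flange: 300 × 30, A = 9 000 mm², y = 15 mm, Ī = 675 000 mm⁴.
Web: 8 × 370, A = 2 960 mm², y = 215 mm, Ī = 33 768 667 mm⁴.
Top flange: 300 × 30, A = 9 000 mm², y = 415 mm, Ī = 675 000 mm⁴.
By symmetry the centroid is at mid-height, ȳ = 215 mm.
Transfer each piece to the horizontal axis through the centroid using Ī + A·d² with d = y − 215:
  bottom flange: d = -200 mm → contributes +360 675 000 mm⁴
  web: d = 0 mm → contributes +33 768 667 mm⁴
  top flange: d = 200 mm → contributes +360 675 000 mm⁴
Total I = 755 118 667 mm⁴.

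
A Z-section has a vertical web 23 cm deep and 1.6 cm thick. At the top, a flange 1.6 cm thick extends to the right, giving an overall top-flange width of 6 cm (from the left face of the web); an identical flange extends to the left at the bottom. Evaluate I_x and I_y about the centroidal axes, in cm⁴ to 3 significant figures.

I_x ≈ 3240 cm⁴, I_y ≈ 157 cm⁴

Split into non-overlapping primitives; take the origin at the lower-left of the bounding box.
Web: 1.6 × 23, A = 36.8 cm², y = 11.5 cm, Ī = 1622.3 cm⁴.
Top flange (beyond web): 4.4 × 1.6, A = 7.04 cm², y = 22.2 cm, Ī = 1.5019 cm⁴.
Bottom flange (beyond web): 4.4 × 1.6, A = 7.04 cm², y = 0.8 cm, Ī = 1.5019 cm⁴.
Centroid: ȳ = ΣA·y / ΣA = 11.5 cm.
Transfer each piece to the centroidal x-axis using Ī + A·d² with d = y − 11.5:
  web: d = 0 cm → contributes +1622.3 cm⁴
  top flange (beyond web): d = 10.7 cm → contributes +807.51 cm⁴
  bottom flange (beyond web): d = -10.7 cm → contributes +807.51 cm⁴
Total I = 3237.3 cm⁴.
For the y-axis: x̄ = 5.2 cm.
Repeating about the centroidal y-axis gives I_y = 157.29 cm⁴.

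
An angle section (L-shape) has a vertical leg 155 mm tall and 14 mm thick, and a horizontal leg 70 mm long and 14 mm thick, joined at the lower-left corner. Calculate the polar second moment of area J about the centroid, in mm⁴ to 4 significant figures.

Decompose the section into non-overlapping parts with the origin at the bottom-left of its bounding rectangle.
Vertical leg: 14 × 155, A = 2 170 mm², y = 77.5 mm, Ī = 4 344 521 mm⁴.
Horizontal leg (remainder): 56 × 14, A = 784 mm², y = 7 mm, Ī = 12805.3 mm⁴.
Centroid: ȳ = ΣA·y / ΣA = 58.7891 mm.
Transfer each piece to the centroidal x-axis using Ī + A·d² with d = y − 58.7891:
  vertical leg: d = 18.7109 mm → contributes +5 104 233 mm⁴
  horizontal leg (remainder): d = -51.7891 mm → contributes +2 115 580 mm⁴
Total I = 7 219 813 mm⁴.
For the y-axis: x̄ = 16.2891 mm.
Repeating about the centroidal y-axis gives I_y = 945 836 mm⁴.
Polar second moment: J = I_x + I_y = 8 165 649 mm⁴.

J ≈ 8.166 × 10⁶ mm⁴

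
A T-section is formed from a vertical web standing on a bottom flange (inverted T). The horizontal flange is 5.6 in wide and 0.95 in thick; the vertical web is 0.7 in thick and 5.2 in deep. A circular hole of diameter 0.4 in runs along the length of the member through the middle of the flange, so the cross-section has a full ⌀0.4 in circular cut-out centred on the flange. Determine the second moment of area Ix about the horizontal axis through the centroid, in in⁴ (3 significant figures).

Break the section into simple shapes (no overlaps), measuring from the bottom-left corner of the bounding box.
Flange: 5.6 × 0.95, A = 5.32 in², y = 0.475 in, Ī = 0.40011 in⁴.
Web: 0.7 × 5.2, A = 3.64 in², y = 3.55 in, Ī = 8.2021 in⁴.
Hole (subtracted): ⌀0.4, A = 0.12566 in², y = 0.475 in, Ī = 0.0012566 in⁴.
Centroid: ȳ = ΣA·y / ΣA = 1.742 in.
Transfer each piece to the horizontal axis through the centroid using Ī + A·d² with d = y − 1.742:
  flange: d = -1.267 in → contributes +8.9401 in⁴
  web: d = 1.808 in → contributes +20.101 in⁴
  hole: d = -1.267 in → contributes −0.20298 in⁴
Total I = 28.838 in⁴.

Ix ≈ 28.8 in⁴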